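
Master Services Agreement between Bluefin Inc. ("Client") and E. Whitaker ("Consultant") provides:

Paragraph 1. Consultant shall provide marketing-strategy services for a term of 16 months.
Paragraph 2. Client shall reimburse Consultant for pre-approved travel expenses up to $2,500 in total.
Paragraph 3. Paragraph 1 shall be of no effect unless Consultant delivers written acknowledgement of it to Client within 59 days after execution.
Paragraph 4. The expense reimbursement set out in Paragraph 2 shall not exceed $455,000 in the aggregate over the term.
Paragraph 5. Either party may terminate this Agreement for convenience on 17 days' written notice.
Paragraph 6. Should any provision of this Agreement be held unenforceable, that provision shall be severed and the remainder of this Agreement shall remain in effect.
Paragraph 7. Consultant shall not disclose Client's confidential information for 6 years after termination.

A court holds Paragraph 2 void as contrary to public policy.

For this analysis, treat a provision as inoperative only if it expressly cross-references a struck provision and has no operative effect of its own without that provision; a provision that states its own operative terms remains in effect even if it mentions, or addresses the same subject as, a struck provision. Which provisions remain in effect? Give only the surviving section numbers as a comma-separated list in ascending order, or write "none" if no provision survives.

Paragraph 2 is struck. Paragraph 4 does nothing except set the aggregate cap on the expense reimbursement by reference to Paragraph 2; with Paragraph 2 gone it has no independent effect and is inoperative. Under the severability clause in Paragraph 6, the remaining provisions continue in force. The provisions still in force are Paragraph 1, Paragraph 3, Paragraph 5, Paragraph 6, and Paragraph 7.

1, 3, 5, 6, 7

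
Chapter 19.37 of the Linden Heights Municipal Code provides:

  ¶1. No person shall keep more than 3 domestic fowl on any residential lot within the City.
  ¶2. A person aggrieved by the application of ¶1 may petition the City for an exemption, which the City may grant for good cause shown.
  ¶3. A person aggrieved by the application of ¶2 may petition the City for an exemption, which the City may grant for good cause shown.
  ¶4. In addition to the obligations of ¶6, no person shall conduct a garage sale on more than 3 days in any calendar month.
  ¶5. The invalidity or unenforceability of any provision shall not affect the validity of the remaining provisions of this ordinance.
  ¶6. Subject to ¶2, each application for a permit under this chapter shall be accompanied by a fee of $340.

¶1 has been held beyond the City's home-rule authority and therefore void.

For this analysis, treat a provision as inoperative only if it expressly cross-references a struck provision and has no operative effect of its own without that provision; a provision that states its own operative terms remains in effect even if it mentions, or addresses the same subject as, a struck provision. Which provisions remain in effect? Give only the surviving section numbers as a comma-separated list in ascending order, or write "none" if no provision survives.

¶1 is struck. ¶2 has no operative effect of its own apart from ¶1 and is therefore inoperative. The only function of ¶3 is the exemption procedure for ¶2, so it cannot stand once ¶2 is removed. ¶6 mentions ¶2 but its own obligation stands independently of ¶2, so ¶6 is not affected. Under the severability clause in ¶5, the remaining provisions continue in force. That leaves ¶4, ¶5, and ¶6 in effect.

4, 5, 6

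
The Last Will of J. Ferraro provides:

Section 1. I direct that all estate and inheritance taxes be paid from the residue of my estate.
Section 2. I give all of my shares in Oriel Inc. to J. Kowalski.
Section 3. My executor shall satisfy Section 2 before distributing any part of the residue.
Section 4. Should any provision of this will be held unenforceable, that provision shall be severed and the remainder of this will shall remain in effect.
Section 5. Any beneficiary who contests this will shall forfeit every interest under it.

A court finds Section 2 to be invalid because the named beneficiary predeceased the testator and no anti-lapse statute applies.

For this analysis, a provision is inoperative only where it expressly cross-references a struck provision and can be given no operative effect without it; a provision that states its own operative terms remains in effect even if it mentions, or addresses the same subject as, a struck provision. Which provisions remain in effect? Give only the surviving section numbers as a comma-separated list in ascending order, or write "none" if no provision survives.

1, 4, 5

Section 2 is struck. Section 3 merely fixes the priority direction for Section 2; with Section 2 gone it has nothing to operate on and falls away. Under the severability clause in Section 4, the remaining provisions continue in force. The provisions still in force are Section 1, Section 4, and Section 5.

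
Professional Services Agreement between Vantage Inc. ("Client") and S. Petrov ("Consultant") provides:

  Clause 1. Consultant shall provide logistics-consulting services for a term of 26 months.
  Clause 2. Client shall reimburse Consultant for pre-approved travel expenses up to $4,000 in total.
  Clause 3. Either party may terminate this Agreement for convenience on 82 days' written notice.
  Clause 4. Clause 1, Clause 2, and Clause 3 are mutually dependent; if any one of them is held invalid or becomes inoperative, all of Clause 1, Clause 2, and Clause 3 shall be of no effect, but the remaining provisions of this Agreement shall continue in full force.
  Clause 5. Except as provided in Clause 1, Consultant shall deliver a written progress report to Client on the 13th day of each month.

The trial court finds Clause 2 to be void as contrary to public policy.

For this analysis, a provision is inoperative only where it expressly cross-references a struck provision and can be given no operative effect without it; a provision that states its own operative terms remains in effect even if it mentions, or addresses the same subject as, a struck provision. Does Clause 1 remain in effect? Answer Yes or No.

Clause 2 is struck. Although Clause 5 refers to Clause 1, its operative terms do not depend on Clause 1, so it remains in effect. Nothing else in the Agreement is defined by reference to Clause 2. Clause 4 declares Clause 1, Clause 2, and Clause 3 mutually dependent; since one of them has fallen, all of them are of no effect. That brings down Clause 1 and Clause 3 as well. The remainder continues in force under Clause 4. That leaves Clause 4 and Clause 5 in effect. Clause 1 is among the inoperative provisions, so the answer is no.

No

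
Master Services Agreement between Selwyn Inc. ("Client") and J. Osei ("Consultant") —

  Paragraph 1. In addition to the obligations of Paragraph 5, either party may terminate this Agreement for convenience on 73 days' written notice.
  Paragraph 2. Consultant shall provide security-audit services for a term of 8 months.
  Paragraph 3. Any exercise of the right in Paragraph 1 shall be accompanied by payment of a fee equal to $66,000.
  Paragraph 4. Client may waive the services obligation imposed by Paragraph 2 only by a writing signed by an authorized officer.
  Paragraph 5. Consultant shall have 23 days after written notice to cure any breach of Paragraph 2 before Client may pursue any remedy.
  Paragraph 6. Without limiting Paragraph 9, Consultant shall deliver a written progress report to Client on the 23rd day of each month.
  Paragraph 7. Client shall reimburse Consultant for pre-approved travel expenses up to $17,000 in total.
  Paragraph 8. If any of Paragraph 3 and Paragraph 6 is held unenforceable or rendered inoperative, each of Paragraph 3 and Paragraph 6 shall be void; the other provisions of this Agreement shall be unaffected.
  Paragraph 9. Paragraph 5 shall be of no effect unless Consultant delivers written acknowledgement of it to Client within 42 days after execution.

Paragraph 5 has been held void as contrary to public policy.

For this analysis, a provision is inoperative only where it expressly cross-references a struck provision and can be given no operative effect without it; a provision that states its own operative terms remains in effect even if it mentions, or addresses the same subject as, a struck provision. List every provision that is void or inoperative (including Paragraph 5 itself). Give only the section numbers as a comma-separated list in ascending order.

5, 9

Paragraph 5 is struck. Paragraph 9 operates only by reference to Paragraph 5, so it falls with Paragraph 5. Paragraph 1 mentions Paragraph 5 but its own obligation stands independently of Paragraph 5, so Paragraph 1 is not affected. Paragraph 6 mentions Paragraph 9 but its own obligation stands independently of Paragraph 9, so Paragraph 6 is not affected. Paragraph 8 ties Paragraph 3 and Paragraph 6 together, but none of those is affected here; the remaining provisions continue in force under Paragraph 8. That leaves Paragraph 1, Paragraph 2, Paragraph 3, Paragraph 4, Paragraph 6, Paragraph 7, and Paragraph 8 in effect.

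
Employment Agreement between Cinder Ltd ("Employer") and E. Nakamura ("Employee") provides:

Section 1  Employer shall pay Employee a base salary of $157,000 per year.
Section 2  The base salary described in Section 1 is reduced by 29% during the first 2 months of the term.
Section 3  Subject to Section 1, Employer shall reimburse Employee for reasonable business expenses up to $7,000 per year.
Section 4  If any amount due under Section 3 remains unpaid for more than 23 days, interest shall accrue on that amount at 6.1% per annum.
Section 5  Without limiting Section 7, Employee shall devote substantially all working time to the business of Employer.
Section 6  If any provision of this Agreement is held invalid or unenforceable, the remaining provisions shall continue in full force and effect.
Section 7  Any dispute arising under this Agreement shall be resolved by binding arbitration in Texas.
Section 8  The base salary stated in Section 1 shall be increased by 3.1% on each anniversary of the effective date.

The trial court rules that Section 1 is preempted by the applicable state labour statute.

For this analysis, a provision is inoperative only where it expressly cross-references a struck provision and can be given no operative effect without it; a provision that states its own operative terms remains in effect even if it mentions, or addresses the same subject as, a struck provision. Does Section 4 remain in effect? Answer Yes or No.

Yes

Section 1 is struck. The whole of Section 2 is the introductory reduction to the base salary, defined by reference to Section 1, so Section 2 cannot stand once Section 1 is removed. The whole of Section 8 is the escalation of the base salary, defined by reference to Section 1, so Section 8 cannot stand once Section 1 is removed. Although Section 3 refers to Section 1, its operative terms do not depend on Section 1, so it remains in effect. Section 6 is a severability clause and preserves every provision that can still be given independent effect. That leaves Section 3, Section 4, Section 5, Section 6, and Section 7 in effect. Section 4 is among the surviving provisions, so the answer is yes.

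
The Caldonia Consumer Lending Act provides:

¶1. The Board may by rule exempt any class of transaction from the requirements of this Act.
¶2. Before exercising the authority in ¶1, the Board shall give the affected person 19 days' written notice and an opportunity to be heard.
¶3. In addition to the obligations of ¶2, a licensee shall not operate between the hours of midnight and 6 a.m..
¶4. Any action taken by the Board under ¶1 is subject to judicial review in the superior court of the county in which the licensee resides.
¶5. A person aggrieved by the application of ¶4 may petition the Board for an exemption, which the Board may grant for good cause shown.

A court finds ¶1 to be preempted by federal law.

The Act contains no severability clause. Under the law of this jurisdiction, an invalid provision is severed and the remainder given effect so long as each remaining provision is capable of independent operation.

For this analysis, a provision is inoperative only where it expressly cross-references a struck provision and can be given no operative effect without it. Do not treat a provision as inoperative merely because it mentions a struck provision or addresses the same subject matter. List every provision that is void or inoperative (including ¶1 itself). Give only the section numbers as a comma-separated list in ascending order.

¶1 is struck. ¶2 operates only by reference to ¶1, so it falls with ¶1. The only function of ¶4 is the judicial-review right for ¶1, so it cannot stand once ¶1 is removed. ¶5 operates only by reference to ¶4, so it falls with ¶4. Although ¶3 refers to ¶2, its operative terms do not depend on ¶2, so it remains in effect. With no severability clause, the stated default rule severs what cannot stand and enforces each remaining provision that can operate on its own. Only ¶3 remains in effect.

1, 2, 4, 5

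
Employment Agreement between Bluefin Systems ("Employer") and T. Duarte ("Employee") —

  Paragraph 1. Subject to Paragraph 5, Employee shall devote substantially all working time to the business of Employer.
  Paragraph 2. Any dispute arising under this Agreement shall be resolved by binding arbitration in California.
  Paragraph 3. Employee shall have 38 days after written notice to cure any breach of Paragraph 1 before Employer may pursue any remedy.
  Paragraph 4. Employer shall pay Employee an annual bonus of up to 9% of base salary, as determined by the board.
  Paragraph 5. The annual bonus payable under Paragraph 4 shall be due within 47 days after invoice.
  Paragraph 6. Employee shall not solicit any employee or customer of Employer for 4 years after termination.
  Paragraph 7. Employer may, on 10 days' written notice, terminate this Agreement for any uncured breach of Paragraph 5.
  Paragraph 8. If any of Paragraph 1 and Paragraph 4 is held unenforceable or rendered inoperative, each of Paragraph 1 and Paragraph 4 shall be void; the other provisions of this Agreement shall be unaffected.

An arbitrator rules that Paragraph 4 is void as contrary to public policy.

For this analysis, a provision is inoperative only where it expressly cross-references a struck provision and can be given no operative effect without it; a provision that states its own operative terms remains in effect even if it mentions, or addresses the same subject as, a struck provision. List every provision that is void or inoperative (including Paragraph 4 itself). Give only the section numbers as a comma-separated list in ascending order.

1, 3, 4, 5, 7

Paragraph 4 is struck. Paragraph 5 does nothing except set the payment deadline for the annual bonus by reference to Paragraph 4; with Paragraph 4 gone it has no independent effect and is inoperative. Paragraph 7 merely fixes the termination right for breach of Paragraph 5; with Paragraph 5 gone it has nothing to operate on and falls away. Paragraph 8 declares Paragraph 1 and Paragraph 4 mutually dependent; since one of them has fallen, all of them are of no effect. That brings down Paragraph 1 as well. Paragraph 3 in turn depends solely on a provision now struck and likewise falls. The remainder continues in force under Paragraph 8. That leaves Paragraph 2, Paragraph 6, and Paragraph 8 in effect.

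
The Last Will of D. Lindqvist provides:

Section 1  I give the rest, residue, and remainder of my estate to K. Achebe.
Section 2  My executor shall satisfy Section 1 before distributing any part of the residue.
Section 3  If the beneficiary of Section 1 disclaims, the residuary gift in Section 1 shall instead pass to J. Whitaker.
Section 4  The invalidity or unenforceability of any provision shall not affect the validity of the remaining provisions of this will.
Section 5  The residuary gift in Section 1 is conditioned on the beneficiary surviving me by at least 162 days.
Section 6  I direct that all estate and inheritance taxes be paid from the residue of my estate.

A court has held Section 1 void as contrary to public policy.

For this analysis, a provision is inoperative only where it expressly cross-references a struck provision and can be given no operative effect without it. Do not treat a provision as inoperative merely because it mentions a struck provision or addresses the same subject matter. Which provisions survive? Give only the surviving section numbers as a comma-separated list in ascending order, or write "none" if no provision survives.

Section 1 is struck. Section 2 operates only by reference to Section 1, so it falls with Section 1. The only function of Section 3 is the alternative disposition for Section 1, so it cannot stand once Section 1 is removed. Section 5 operates only by reference to Section 1, so it falls with Section 1. Section 4 is a severability clause and preserves every provision that can still be given independent effect. That leaves Section 4 and Section 6 in effect.

4, 6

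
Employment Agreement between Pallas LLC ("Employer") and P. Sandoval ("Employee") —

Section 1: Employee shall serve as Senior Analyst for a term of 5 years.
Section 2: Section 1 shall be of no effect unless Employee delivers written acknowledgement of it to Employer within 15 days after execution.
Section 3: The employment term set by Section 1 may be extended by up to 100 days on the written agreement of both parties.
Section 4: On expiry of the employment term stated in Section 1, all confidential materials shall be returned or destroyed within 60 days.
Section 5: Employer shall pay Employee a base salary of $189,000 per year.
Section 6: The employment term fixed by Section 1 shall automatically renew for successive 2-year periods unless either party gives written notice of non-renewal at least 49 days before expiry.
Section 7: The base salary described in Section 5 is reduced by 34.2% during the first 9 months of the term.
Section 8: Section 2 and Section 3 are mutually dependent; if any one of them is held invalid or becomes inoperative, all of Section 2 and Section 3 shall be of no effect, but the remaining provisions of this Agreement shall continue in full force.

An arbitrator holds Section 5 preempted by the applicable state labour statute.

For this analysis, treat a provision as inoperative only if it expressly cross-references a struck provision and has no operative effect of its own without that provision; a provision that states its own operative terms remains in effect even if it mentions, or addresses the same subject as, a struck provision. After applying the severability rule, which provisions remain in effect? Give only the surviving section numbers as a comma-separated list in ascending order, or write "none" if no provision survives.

1, 2, 3, 4, 6, 8

Section 5 is struck. Section 7 has no operative effect of its own apart from Section 5 and is therefore inoperative. Section 8 ties Section 2 and Section 3 together, but none of those is affected here; the remaining provisions continue in force under Section 8. The provisions still in force are Section 1, Section 2, Section 3, Section 4, Section 6, and Section 8.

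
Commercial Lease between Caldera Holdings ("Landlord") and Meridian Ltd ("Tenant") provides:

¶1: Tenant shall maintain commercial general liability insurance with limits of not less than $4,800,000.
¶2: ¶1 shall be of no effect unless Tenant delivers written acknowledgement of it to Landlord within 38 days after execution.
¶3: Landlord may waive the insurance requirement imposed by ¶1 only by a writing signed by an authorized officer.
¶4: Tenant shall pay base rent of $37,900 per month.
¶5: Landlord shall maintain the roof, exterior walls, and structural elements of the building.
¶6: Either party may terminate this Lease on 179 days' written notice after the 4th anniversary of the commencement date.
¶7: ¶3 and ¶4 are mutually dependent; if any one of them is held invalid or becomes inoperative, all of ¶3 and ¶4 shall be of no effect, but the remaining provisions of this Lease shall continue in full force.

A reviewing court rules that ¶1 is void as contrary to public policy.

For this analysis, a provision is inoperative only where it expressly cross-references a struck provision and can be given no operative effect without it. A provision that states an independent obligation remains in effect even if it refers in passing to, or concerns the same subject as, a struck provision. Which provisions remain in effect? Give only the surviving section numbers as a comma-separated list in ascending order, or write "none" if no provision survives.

5, 6, 7

¶1 is struck. The only function of ¶2 is the acknowledgement condition for ¶1, so it cannot stand once ¶1 is removed. ¶3 merely fixes the waiver condition for ¶1; with ¶1 gone it has nothing to operate on and falls away. ¶7 declares ¶3 and ¶4 mutually dependent; since one of them has fallen, all of them are of no effect. That brings down ¶4 as well. The remainder continues in force under ¶7. The provisions still in force are ¶5, ¶6, and ¶7.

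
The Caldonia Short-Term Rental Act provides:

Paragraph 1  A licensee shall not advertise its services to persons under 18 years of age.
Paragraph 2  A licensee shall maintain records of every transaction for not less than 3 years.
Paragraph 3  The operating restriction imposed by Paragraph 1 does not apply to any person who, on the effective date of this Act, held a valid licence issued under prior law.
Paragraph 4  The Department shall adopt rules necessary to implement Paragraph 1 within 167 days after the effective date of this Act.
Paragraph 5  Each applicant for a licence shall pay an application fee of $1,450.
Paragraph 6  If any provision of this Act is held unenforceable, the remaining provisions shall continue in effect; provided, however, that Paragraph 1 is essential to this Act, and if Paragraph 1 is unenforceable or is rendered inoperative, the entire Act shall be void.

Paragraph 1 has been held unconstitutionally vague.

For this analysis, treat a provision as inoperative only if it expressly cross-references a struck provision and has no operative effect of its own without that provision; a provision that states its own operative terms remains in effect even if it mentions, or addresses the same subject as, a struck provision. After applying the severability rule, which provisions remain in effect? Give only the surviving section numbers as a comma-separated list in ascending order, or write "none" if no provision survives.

Paragraph 1 is struck. The only function of Paragraph 3 is the grandfather exemption from Paragraph 1, so it cannot stand once Paragraph 1 is removed. Paragraph 4 has no operative effect of its own apart from Paragraph 1 and is therefore inoperative. Paragraph 6 makes Paragraph 1 an essential term, and Paragraph 1 is the provision held invalid; under Paragraph 6, the entire Act is therefore void. No provision of the Act survives.

none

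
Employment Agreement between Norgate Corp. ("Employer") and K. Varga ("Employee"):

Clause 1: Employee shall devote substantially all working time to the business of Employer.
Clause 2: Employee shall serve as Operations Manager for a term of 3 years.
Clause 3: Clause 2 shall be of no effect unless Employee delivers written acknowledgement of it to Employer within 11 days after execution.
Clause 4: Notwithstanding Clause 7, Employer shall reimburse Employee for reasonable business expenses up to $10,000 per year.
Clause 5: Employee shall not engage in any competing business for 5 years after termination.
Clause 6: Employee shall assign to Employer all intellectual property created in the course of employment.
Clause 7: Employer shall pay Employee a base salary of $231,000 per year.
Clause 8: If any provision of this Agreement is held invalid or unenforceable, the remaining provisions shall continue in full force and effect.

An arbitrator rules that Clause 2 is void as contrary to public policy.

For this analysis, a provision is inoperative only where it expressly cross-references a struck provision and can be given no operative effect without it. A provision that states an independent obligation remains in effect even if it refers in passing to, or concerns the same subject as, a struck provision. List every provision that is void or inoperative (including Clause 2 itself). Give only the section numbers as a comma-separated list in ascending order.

2, 3

Clause 2 is struck. Clause 3 has no operative effect of its own apart from Clause 2 and is therefore inoperative. Clause 8 is a severability clause and preserves every provision that can still be given independent effect. The provisions still in force are Clause 1, Clause 4, Clause 5, Clause 6, Clause 7, and Clause 8.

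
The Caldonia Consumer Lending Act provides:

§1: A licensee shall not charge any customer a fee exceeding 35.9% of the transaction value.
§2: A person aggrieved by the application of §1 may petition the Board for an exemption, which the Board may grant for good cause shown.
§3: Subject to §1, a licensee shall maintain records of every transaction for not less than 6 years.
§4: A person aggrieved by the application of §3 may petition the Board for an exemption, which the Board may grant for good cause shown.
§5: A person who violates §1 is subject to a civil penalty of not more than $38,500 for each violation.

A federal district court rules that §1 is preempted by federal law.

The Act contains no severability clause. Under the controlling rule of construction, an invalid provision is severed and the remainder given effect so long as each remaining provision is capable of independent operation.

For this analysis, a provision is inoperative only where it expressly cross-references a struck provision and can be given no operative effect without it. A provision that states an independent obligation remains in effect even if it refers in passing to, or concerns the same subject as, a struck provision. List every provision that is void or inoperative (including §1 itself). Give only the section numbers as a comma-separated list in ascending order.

§1 is struck. §2 merely fixes the exemption procedure for §1; with §1 gone it has nothing to operate on and falls away. §5 operates only by reference to §1, so it falls with §1. §3 mentions §1 but its own obligation stands independently of §1, so §3 is not affected. With no severability clause, the stated default rule severs what cannot stand and enforces each remaining provision that can operate on its own. §3 and §4 remain in effect.

1, 2, 5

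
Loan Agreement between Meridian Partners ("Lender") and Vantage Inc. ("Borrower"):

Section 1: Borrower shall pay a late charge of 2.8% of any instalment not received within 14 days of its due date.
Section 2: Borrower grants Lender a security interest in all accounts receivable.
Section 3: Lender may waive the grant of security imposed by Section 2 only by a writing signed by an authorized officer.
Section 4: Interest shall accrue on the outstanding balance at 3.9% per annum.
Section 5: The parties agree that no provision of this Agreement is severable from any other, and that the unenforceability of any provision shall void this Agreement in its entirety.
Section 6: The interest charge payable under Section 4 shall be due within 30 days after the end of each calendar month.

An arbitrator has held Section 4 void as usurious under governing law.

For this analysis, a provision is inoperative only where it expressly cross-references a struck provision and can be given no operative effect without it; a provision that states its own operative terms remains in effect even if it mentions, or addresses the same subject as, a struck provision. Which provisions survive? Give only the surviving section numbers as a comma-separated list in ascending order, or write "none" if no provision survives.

Section 4 is struck. The whole of Section 6 is the payment deadline for the interest charge, defined by reference to Section 4, so Section 6 cannot stand once Section 4 is removed. Section 5 provides that the Agreement is not severable, so the invalidity of any one provision voids the entire Agreement. No provision of the Agreement survives.

none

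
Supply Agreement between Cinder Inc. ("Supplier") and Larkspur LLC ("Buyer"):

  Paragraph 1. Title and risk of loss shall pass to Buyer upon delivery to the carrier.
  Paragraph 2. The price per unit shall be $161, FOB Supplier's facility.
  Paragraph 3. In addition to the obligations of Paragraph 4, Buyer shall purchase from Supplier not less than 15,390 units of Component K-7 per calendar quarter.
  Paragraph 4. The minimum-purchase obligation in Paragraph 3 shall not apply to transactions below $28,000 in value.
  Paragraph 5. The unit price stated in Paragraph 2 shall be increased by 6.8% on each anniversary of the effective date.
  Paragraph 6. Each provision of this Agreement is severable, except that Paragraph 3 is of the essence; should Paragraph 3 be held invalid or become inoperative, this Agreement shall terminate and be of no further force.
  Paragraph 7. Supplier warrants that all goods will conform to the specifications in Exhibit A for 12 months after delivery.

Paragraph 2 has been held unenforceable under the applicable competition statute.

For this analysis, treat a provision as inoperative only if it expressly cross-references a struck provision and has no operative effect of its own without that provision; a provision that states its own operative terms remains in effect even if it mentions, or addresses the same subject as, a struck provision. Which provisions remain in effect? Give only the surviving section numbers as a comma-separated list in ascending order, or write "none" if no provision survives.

Paragraph 2 is struck. Paragraph 5 operates only by reference to Paragraph 2, so it falls with Paragraph 2. Paragraph 6 makes Paragraph 3 an essential term, but Paragraph 3 is unaffected, so the severability proviso in Paragraph 6 preserves the remaining provisions. The provisions still in force are Paragraph 1, Paragraph 3, Paragraph 4, Paragraph 6, and Paragraph 7.

1, 3, 4, 6, 7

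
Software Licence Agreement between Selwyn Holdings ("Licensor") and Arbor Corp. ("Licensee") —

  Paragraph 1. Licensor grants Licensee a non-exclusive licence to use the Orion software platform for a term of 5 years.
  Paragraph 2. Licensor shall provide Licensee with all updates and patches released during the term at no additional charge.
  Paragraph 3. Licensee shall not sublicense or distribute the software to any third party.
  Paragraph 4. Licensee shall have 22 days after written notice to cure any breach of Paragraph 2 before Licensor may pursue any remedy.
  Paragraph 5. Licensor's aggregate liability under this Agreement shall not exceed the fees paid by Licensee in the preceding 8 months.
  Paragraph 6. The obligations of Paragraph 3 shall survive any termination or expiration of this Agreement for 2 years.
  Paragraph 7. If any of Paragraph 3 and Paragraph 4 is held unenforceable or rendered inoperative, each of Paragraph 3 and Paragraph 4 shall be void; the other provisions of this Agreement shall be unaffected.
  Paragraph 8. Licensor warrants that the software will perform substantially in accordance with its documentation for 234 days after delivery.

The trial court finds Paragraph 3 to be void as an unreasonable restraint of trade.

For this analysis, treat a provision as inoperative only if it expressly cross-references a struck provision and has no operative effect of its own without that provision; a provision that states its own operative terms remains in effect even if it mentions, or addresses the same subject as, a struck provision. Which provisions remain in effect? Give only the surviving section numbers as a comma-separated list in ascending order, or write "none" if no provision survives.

1, 2, 5, 7, 8

Paragraph 3 is struck. Paragraph 6 merely fixes the survival period for Paragraph 3; with Paragraph 3 gone it has nothing to operate on and falls away. Paragraph 7 declares Paragraph 3 and Paragraph 4 mutually dependent; since one of them has fallen, all of them are of no effect. That brings down Paragraph 4 as well. The remainder continues in force under Paragraph 7. Paragraph 1, Paragraph 2, Paragraph 5, Paragraph 7, and Paragraph 8 remain in effect.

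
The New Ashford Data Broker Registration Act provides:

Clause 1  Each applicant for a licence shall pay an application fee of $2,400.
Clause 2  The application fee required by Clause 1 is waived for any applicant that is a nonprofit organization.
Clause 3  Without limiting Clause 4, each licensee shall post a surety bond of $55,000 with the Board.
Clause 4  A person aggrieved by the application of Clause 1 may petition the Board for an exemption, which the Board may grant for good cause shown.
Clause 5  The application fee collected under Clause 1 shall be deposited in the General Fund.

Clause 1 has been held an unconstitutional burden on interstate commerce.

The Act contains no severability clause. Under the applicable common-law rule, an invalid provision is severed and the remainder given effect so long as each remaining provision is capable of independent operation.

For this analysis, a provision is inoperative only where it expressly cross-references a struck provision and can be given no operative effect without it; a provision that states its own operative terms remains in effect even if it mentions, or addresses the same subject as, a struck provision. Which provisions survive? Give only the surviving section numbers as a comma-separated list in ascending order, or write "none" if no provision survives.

3

Clause 1 is struck. Clause 2 has no operative effect of its own apart from Clause 1 and is therefore inoperative. Clause 4 operates only by reference to Clause 1, so it falls with Clause 1. The whole of Clause 5 is the disposition of the application fee, defined by reference to Clause 1, so Clause 5 cannot stand once Clause 1 is removed. Although Clause 3 refers to Clause 4, its operative terms do not depend on Clause 4, so it remains in effect. With no severability clause, the stated default rule severs what cannot stand and enforces each remaining provision that can operate on its own. Only Clause 3 remains in effect.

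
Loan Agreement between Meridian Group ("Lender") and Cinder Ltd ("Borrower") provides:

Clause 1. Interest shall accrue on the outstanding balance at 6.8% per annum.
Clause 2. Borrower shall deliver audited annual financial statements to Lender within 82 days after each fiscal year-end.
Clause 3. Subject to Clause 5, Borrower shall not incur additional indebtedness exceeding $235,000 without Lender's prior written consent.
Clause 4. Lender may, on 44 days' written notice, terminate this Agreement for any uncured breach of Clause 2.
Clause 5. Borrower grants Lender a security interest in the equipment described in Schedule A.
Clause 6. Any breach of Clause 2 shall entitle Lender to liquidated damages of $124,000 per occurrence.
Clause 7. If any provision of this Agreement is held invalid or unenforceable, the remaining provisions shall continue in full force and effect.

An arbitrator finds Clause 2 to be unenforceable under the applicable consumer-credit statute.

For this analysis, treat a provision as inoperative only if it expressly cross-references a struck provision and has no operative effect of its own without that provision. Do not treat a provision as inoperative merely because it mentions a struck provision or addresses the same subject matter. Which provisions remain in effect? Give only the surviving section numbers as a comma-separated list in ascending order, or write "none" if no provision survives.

1, 3, 5, 7

Clause 2 is struck. The only function of Clause 4 is the termination right for breach of Clause 2, so it cannot stand once Clause 2 is removed. Clause 6 does nothing except set the liquidated-damages amount by reference to Clause 2; with Clause 2 gone it has no independent effect and is inoperative. Clause 7 is a severability clause and preserves every provision that can still be given independent effect. That leaves Clause 1, Clause 3, Clause 5, and Clause 7 in effect.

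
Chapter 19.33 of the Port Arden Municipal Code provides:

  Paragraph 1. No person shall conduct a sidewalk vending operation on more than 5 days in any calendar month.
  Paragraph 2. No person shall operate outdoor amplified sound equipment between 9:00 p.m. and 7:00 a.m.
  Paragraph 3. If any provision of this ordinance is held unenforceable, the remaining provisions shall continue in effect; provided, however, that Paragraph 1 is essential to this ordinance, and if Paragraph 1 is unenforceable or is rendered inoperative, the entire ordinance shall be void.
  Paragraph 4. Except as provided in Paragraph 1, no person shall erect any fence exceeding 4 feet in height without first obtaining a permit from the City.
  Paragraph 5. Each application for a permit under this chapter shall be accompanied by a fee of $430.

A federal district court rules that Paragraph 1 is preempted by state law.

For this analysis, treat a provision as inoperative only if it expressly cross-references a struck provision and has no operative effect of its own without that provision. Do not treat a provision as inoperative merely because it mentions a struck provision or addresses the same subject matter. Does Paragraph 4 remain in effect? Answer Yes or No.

No

Paragraph 1 is struck. No other provision's operative terms depend on Paragraph 1. Paragraph 3 makes Paragraph 1 an essential term, and Paragraph 1 is the provision held invalid; under Paragraph 3, the entire ordinance is therefore void. No provision of the ordinance survives. Paragraph 4 is among the inoperative provisions, so the answer is no.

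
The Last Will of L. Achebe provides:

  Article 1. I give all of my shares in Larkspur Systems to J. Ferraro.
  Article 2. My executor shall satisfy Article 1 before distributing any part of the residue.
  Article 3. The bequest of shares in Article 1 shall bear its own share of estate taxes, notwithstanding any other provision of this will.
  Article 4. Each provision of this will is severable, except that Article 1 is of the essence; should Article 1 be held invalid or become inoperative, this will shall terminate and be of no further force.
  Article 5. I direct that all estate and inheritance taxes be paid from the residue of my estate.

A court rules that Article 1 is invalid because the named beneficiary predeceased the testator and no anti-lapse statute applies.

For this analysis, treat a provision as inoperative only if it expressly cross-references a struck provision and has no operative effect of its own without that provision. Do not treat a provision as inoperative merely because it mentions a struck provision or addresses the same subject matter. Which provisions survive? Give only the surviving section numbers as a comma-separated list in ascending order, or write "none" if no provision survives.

Article 1 is struck. Article 2 has no operative effect of its own apart from Article 1 and is therefore inoperative. The only function of Article 3 is the tax charge on Article 1, so it cannot stand once Article 1 is removed. Article 4 makes Article 1 an essential term, and Article 1 is the provision held invalid; under Article 4, the entire will is therefore void. No provision of the will survives.

none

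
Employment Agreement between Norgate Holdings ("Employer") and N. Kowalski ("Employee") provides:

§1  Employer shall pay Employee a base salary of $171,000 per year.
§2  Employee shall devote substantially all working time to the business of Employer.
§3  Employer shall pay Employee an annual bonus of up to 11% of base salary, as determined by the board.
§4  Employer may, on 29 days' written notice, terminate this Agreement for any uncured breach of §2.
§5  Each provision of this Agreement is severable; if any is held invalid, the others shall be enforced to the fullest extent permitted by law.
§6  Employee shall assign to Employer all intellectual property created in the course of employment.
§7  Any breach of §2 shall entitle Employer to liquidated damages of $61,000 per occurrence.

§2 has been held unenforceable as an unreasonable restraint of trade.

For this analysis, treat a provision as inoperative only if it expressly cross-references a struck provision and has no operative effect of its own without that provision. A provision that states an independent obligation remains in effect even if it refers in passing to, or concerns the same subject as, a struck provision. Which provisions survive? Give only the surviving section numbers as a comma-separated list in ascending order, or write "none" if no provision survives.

1, 3, 5, 6

§2 is struck. §4 merely fixes the termination right for breach of §2; with §2 gone it has nothing to operate on and falls away. §7 operates only by reference to §2, so it falls with §2. §5 is a severability clause and preserves every provision that can still be given independent effect. §1, §3, §5, and §6 remain in effect.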